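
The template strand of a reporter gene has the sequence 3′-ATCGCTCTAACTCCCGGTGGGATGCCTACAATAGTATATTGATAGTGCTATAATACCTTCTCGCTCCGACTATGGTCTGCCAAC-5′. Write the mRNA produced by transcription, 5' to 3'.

5'-UAGCGAGAUUGAGGGCCACCCUACGGAUGUUAUCAUAUAACUAUCACGAUAUUAUGGAAGAGCGAGGCUGAUACCAGACGGUUG-3'

Reading the template 3'→5' as shown, RNA polymerase pairs each base (A→U, T→A, G↔C) to build mRNA 5'→3' directly.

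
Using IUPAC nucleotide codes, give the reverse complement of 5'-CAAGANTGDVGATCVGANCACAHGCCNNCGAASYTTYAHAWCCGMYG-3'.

5'-CRKCGGWTDTRAARSTTCGNNGGCDTGTGNTCBGATCBHCANTCTTG-3'

Standard pairs A↔T, G↔C; ambiguity codes pair Y↔R, M↔K, W↔W, S↔S, D↔H, V↔B, N↔N. Complement (GTTCTNACHBCTAGBCTNGTGTDCGGNNGCTTSRAARTDTWGGCKRC), then reverse for 5'→3'.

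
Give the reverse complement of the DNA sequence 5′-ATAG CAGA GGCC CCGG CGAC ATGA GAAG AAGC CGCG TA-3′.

5'-TACGCGGCTTCTTCTCATGTCGCCGGGGCCTCTGCTAT-3'

Complement each base (A↔T, G↔C): TATCGTCTCCGGGGCCGCTGTACTCTTCTTCGGCGCAT. Then reverse.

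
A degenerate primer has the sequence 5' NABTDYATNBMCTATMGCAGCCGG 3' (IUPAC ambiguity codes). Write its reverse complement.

5'-CCGGCTGCKATAGKVNATRHAVTN-3'

Standard pairs A↔T, G↔C; ambiguity codes pair Y↔R, M↔K, B↔V, D↔H, N↔N. Complement (NTVAHRTANVKGATAKCGTCGGCC), then reverse for 5'→3'.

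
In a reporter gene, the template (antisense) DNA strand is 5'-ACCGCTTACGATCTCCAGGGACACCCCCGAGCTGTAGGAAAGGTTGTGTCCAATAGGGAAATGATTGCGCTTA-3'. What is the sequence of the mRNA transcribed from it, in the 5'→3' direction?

The mRNA has the sequence of the coding strand (reverse complement of the template) with T→U. Reverse complement of ACCGCTTACGATCTCCAGGGACACCCCCGAGCTGTAGGAAAGGTTGTGTCCAATAGGGAAATGATTGCGCTTA is TAAGCGCAATCATTTCCCTATTGGACACAACCTTTCCTACAGCTCGGGGGTGTCCCTGGAGATCGTAAGCGGT; then T→U.

5'-UAAGCGCAAUCAUUUCCCUAUUGGACACAACCUUUCCUACAGCUCGGGGGUGUCCCUGGAGAUCGUAAGCGGU-3'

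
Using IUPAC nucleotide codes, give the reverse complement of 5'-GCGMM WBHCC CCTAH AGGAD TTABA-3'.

5'-TVTAAHTCCTDTAGGGGDVWKKCGC-3'

Standard pairs A↔T, G↔C; ambiguity codes pair M↔K, W↔W, B↔V, D↔H. Complement (CGCKKWVDGGGGATDTCCTHAATVT), then reverse for 5'→3'.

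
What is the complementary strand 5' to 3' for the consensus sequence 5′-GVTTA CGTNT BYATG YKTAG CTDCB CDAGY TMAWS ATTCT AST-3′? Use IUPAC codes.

5'-ASTAGAATSWTKARCTHGVGHAGCTAMRCATRVANACGTAABC-3'

Standard pairs A↔T, G↔C; ambiguity codes pair Y↔R, M↔K, W↔W, S↔S, B↔V, D↔H, N↔N. Complement (CBAATGCANAVRTACRMATCGAHGVGHTCRAKTWSTAAGATSA), then reverse for 5'→3'.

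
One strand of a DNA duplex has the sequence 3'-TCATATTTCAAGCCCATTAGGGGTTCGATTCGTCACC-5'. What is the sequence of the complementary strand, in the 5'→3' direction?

5'-AGTATAAAGTTCGGGTAATCCCCAAGCTAAGCAGTGG-3'

The strand is given 3'→5', so its complement runs 5'→3' in the same left-to-right order: pair each base A↔T, G↔C.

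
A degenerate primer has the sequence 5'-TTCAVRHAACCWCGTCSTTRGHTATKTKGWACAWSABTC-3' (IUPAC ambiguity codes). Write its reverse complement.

Standard pairs A↔T, G↔C; ambiguity codes pair R↔Y, K↔M, W↔W, S↔S, B↔V, H↔D. Complement (AAGTBYDTTGGWGCAGSAAYCDATAMAMCWTGTWSTVAG), then reverse for 5'→3'.

5'-GAVTSWTGTWCMAMATADCYAASGACGWGGTTDYBTGAA-3'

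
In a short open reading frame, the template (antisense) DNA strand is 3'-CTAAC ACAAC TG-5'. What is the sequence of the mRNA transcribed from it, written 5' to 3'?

Reading the template 3'→5' as shown, RNA polymerase pairs each base (A→U, T→A, G↔C) to build mRNA 5'→3' directly.

5′-GAUUGUGUUGAC-3′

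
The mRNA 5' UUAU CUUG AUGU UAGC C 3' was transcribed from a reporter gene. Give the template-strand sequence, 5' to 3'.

5'-GGCTAACATCAAGATAA-3'

Replace U with T to get the coding DNA strand: TTATCTTGATGTTAGCC. The template strand is its reverse complement (complement AATAGAACTACAATCGG, then reverse).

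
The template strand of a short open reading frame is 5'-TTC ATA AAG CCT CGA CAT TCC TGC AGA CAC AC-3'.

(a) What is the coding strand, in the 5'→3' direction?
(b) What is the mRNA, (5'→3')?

(a) The coding strand is the reverse complement of the template: complement AAGTATTTCGGAGCTGTAAGGACGTCTGTGTG, then reverse.
(b) mRNA has the coding-strand sequence with T→U.

(a) 5'-GTGTGTCTGCAGGAATGTCGAGGCTTTATGAA-3'
(b) 5'-GUGUGUCUGCAGGAAUGUCGAGGCUUUAUGAA-3'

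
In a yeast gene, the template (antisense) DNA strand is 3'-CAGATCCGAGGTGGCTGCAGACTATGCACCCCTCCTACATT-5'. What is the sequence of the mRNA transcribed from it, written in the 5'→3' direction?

Reading the template 3'→5' as shown, RNA polymerase pairs each base (A→U, T→A, G↔C) to build mRNA 5'→3' directly.

5'-GUCUAGGCUCCACCGACGUCUGAUACGUGGGGAGGAUGUAA-3'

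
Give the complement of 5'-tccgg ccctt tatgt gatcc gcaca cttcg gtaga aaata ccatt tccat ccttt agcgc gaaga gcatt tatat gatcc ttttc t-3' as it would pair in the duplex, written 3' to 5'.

3'-AGGCCGGGAAATACACTAGGCGTGTGAAGCCATCTTTTATGGTAAAGGTAGGAAATCGCGCTTCTCGTAAATATACTAGGAAAAGA-5'

Base-pairing A↔T, G↔C gives the complement. The complementary strand is antiparallel, so paired with a 5'→3' strand it runs 3'→5'.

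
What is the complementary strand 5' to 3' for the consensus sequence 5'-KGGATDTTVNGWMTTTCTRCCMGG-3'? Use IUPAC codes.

5'-CCKGGYAGAAAKWCNBAAHATCCM-3'

Standard pairs A↔T, G↔C; ambiguity codes pair R↔Y, M↔K, W↔W, D↔H, V↔B, N↔N. Complement (MCCTAHAABNCWKAAAGAYGGKCC), then reverse for 5'→3'.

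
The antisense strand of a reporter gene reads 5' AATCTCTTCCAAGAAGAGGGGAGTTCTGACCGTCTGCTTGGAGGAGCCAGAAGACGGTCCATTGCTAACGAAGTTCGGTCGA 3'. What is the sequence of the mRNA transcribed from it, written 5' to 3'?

5'-UCGACCGAACUUCGUUAGCAAUGGACCGUCUUCUGGCUCCUCCAAGCAGACGGUCAGAACUCCCCUCUUCUUGGAAGAGAUU-3'

The mRNA has the sequence of the coding strand (reverse complement of the template) with T→U. Reverse complement of AATCTCTTCCAAGAAGAGGGGAGTTCTGACCGTCTGCTTGGAGGAGCCAGAAGACGGTCCATTGCTAACGAAGTTCGGTCGA is TCGACCGAACTTCGTTAGCAATGGACCGTCTTCTGGCTCCTCCAAGCAGACGGTCAGAACTCCCCTCTTCTTGGAAGAGATT; then T→U.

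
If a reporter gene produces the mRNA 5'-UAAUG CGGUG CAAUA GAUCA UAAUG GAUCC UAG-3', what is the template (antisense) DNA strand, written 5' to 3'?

Replace U with T to get the coding DNA strand: TAATGCGGTGCAATAGATCATAATGGATCCTAG. The template strand is its reverse complement (complement ATTACGCCACGTTATCTAGTATTACCTAGGATC, then reverse).

5′-CTAGGATCCATTATGATCTATTGCACCGCATTA-3′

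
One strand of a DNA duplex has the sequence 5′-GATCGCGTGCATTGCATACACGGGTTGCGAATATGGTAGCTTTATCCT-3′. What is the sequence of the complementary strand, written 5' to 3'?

5'-AGGATAAAGCTACCATATTCGCAACCCGTGTATGCAATGCACGCGATC-3'

Pairing A↔T and G↔C gives CTAGCGCACGTAACGTATGTGCCCAACGCTTATACCATCGAAATAGGA, running 3'→5'. Reverse for the 5'→3' convention.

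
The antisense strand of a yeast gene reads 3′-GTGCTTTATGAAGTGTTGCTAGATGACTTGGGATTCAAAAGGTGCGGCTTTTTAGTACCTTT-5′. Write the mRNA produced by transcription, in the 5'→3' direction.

5'-CACGAAAUACUUCACAACGAUCUACUGAACCCUAAGUUUUCCACGCCGAAAAAUCAUGGAAA-3'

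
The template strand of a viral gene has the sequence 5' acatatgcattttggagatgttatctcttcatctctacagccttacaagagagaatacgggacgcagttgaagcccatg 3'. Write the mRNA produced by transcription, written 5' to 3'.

5′-CAUGGGCUUCAACUGCGUCCCGUAUUCUCUCUUGUAAGGCUGUAGAGAUGAAGAGAUAACAUCUCCAAAAUGCAUAUGU-3′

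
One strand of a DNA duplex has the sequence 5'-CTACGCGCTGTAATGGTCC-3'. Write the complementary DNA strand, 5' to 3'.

5'-GGACCATTACAGCGCGTAG-3'

Pairing A↔T and G↔C gives GATGCGCGACATTACCAGG, running 3'→5'. Reverse for the 5'→3' convention.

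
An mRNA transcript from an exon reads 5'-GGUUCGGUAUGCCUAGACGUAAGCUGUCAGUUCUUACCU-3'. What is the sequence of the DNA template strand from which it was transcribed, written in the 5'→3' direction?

Replace U with T to get the coding DNA strand: GGTTCGGTATGCCTAGACGTAAGCTGTCAGTTCTTACCT. The template strand is its reverse complement (complement CCAAGCCATACGGATCTGCATTCGACAGTCAAGAATGGA, then reverse).

5′-AGGTAAGAACTGACAGCTTACGTCTAGGCATACCGAACC-3′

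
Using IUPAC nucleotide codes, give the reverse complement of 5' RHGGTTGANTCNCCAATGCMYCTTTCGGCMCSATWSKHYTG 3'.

5'-CARDMSWATSGKGCCGAAAGRKGCATTGGNGANTCAACCDY-3'

Standard pairs A↔T, G↔C; ambiguity codes pair R↔Y, M↔K, W↔W, S↔S, H↔D, N↔N. Complement (YDCCAACTNAGNGGTTACGKRGAAAGCCGKGSTAWSMDRAC), then reverse for 5'→3'.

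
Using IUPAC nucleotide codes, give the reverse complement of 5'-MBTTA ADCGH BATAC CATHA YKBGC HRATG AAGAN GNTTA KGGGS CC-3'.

5'-GGSCCCMTAANCNTCTTCATYDGCVMRTDATGGTATVDCGHTTAAVK-3'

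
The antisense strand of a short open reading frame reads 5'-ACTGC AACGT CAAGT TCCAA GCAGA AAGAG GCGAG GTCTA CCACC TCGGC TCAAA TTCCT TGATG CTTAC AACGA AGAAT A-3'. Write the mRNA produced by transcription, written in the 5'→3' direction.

The mRNA has the sequence of the coding strand (reverse complement of the template) with T→U. Reverse complement of ACTGCAACGTCAAGTTCCAAGCAGAAAGAGGCGAGGTCTACCACCTCGGCTCAAATTCCTTGATGCTTACAACGAAGAATA is TATTCTTCGTTGTAAGCATCAAGGAATTTGAGCCGAGGTGGTAGACCTCGCCTCTTTCTGCTTGGAACTTGACGTTGCAGT; then T→U.

5'-UAUUCUUCGUUGUAAGCAUCAAGGAAUUUGAGCCGAGGUGGUAGACCUCGCCUCUUUCUGCUUGGAACUUGACGUUGCAGU-3'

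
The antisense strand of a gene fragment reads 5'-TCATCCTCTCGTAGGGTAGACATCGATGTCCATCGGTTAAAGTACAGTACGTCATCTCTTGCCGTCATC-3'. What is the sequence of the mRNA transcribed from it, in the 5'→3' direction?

5'-GAUGACGGCAAGAGAUGACGUACUGUACUUUAACCGAUGGACAUCGAUGUCUACCCUACGAGAGGAUGA-3'

RNA polymerase reads the template 3'→5' and synthesizes mRNA 5'→3' by base-pairing (A→U, T→A, G↔C). The complement of the template is AGTAGGAGAGCATCCCATCTGTAGCTACAGGTAGCCAATTTCATGTCATGCAGTAGAGAACGGCAGTAG; antiparallel, so 5'→3' the coding strand is GATGACGGCAAGAGATGACGTACTGTACTTTAACCGATGGACATCGATGTCTACCCTACGAGAGGATGA. Replace T with U for the mRNA.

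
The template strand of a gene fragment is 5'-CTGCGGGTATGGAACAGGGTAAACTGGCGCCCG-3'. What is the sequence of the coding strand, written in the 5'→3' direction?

5'-CGGGCGCCAGTTTACCCTGTTCCATACCCGCAG-3'

The coding strand is complementary and antiparallel to the template: take the complement (A↔T, G↔C) and reverse.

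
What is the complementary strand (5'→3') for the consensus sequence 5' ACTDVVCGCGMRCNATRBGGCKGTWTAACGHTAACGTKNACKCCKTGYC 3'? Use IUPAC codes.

Standard pairs A↔T, G↔C; ambiguity codes pair R↔Y, M↔K, W↔W, B↔V, D↔H, N↔N. Complement (TGAHBBGCGCKYGNTAYVCCGMCAWATTGCDATTGCAMNTGMGGMACRG), then reverse for 5'→3'.

5'-GRCAMGGMGTNMACGTTADCGTTAWACMGCCVYATNGYKCGCGBBHAGT-3'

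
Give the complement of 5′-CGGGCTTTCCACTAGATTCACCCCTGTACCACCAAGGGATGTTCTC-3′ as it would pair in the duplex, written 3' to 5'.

3'-GCCCGAAAGGTGATCTAAGTGGGGACATGGTGGTTCCCTACAAGAG-5'

Base-pairing A↔T, G↔C gives the complement. The complementary strand is antiparallel, so paired with a 5'→3' strand it runs 3'→5'.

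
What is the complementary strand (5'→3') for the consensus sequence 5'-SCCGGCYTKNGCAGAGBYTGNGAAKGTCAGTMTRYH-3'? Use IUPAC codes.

5'-DRYAKACTGACMTTCNCARVCTCTGCNMARGCCGGS-3'

Standard pairs A↔T, G↔C; ambiguity codes pair R↔Y, M↔K, S↔S, B↔V, H↔D, N↔N. Complement (SGGCCGRAMNCGTCTCVRACNCTTMCAGTCAKAYRD), then reverse for 5'→3'.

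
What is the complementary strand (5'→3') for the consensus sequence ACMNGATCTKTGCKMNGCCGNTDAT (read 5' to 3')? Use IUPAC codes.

Standard pairs A↔T, G↔C; ambiguity codes pair M↔K, D↔H, N↔N. Complement (TGKNCTAGAMACGMKNCGGCNAHTA), then reverse for 5'→3'.

5′-ATHANCGGCNKMGCAMAGATCNKGT-3′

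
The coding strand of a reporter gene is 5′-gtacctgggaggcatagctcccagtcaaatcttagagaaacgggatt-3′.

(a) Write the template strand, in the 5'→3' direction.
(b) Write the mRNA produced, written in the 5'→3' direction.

(a) 5'-AATCCCGTTTCTCTAAGATTTGACTGGGAGCTATGCCTCCCAGGTAC-3'
(b) 5′-GUACCUGGGAGGCAUAGCUCCCAGUCAAAUCUUAGAGAAACGGGAUU-3′

(a) The template strand is the reverse complement of the coding strand: complement CATGGACCCTCCGTATCGAGGGTCAGTTTAGAATCTCTTTGCCCTAA, then reverse.
(b) mRNA matches the coding strand with T→U.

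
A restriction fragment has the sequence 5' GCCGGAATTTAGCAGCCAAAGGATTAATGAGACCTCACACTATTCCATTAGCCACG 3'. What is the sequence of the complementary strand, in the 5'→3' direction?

5'-CGTGGCTAATGGAATAGTGTGAGGTCTCATTAATCCTTTGGCTGCTAAATTCCGGC-3'

The complement of GCCGGAATTTAGCAGCCAAAGGATTAATGAGACCTCACACTATTCCATTAGCCACG is CGGCCTTAAATCGTCGGTTTCCTAATTACTCTGGAGTGTGATAAGGTAATCGGTGC (A↔T, G↔C). DNA strands are antiparallel, so the complementary strand runs 3'→5'; reversing gives the 5'→3' form.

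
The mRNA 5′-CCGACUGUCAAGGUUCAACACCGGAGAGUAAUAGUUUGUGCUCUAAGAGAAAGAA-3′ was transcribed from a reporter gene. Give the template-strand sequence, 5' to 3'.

Replace U with T to get the coding DNA strand: CCGACTGTCAAGGTTCAACACCGGAGAGTAATAGTTTGTGCTCTAAGAGAAAGAA. The template strand is its reverse complement (complement GGCTGACAGTTCCAAGTTGTGGCCTCTCATTATCAAACACGAGATTCTCTTTCTT, then reverse).

5'-TTCTTTCTCTTAGAGCACAAACTATTACTCTCCGGTGTTGAACCTTGACAGTCGG-3'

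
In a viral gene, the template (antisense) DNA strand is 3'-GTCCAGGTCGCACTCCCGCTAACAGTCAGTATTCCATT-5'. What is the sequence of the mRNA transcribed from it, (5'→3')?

5′-CAGGUCCAGCGUGAGGGCGAUUGUCAGUCAUAAGGUAA-3′

Reading the template 3'→5' as shown, RNA polymerase pairs each base (A→U, T→A, G↔C) to build mRNA 5'→3' directly.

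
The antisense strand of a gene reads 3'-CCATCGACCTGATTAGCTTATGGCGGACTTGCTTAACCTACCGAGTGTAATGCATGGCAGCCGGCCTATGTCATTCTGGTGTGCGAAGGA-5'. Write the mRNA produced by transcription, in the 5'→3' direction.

Reading the template 3'→5' as shown, RNA polymerase pairs each base (A→U, T→A, G↔C) to build mRNA 5'→3' directly.

5′-GGUAGCUGGACUAAUCGAAUACCGCCUGAACGAAUUGGAUGGCUCACAUUACGUACCGUCGGCCGGAUACAGUAAGACCACACGCUUCCU-3′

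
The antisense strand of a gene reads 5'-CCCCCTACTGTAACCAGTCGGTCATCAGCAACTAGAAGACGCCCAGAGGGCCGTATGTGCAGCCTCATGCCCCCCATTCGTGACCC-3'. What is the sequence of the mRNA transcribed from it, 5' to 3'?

The mRNA has the sequence of the coding strand (reverse complement of the template) with T→U. Reverse complement of CCCCCTACTGTAACCAGTCGGTCATCAGCAACTAGAAGACGCCCAGAGGGCCGTATGTGCAGCCTCATGCCCCCCATTCGTGACCC is GGGTCACGAATGGGGGGCATGAGGCTGCACATACGGCCCTCTGGGCGTCTTCTAGTTGCTGATGACCGACTGGTTACAGTAGGGGG; then T→U.

5'-GGGUCACGAAUGGGGGGCAUGAGGCUGCACAUACGGCCCUCUGGGCGUCUUCUAGUUGCUGAUGACCGACUGGUUACAGUAGGGGG-3'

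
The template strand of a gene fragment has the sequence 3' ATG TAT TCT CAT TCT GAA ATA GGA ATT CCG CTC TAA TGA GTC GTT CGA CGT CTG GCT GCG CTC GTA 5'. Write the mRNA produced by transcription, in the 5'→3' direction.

Reading the template 3'→5' as shown, RNA polymerase pairs each base (A→U, T→A, G↔C) to build mRNA 5'→3' directly.

5'-UACAUAAGAGUAAGACUUUAUCCUUAAGGCGAGAUUACUCAGCAAGCUGCAGACCGACGCGAGCAU-3'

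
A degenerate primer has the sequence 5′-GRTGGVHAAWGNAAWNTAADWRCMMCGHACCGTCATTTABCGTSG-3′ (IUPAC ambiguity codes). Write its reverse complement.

5'-CSACGVTAAATGACGGTDCGKKGYWHTTANWTTNCWTTDBCCAYC-3'

Standard pairs A↔T, G↔C; ambiguity codes pair R↔Y, M↔K, W↔W, S↔S, B↔V, D↔H, N↔N. Complement (CYACCBDTTWCNTTWNATTHWYGKKGCDTGGCAGTAAATVGCASC), then reverse for 5'→3'.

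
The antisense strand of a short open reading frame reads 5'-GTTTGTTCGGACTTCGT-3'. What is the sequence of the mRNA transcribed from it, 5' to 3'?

5'-ACGAAGUCCGAACAAAC-3'

RNA polymerase reads the template 3'→5' and synthesizes mRNA 5'→3' by base-pairing (A→U, T→A, G↔C). The complement of the template is CAAACAAGCCTGAAGCA; antiparallel, so 5'→3' the coding strand is ACGAAGTCCGAACAAAC. Replace T with U for the mRNA.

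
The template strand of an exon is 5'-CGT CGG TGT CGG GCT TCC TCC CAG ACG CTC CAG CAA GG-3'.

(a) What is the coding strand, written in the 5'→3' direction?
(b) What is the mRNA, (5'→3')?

(a) 5'-CCTTGCTGGAGCGTCTGGGAGGAAGCCCGACACCGACG-3'
(b) 5'-CCUUGCUGGAGCGUCUGGGAGGAAGCCCGACACCGACG-3'

(a) The coding strand is the reverse complement of the template: complement GCAGCCACAGCCCGAAGGAGGGTCTGCGAGGTCGTTCC, then reverse.
(b) mRNA has the coding-strand sequence with T→U.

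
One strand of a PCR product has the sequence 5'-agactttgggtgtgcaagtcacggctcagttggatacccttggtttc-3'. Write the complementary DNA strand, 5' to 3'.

Pairing A↔T and G↔C gives TCTGAAACCCACACGTTCAGTGCCGAGTCAACCTATGGGAACCAAAG, running 3'→5'. Reverse for the 5'→3' convention.

5'-GAAACCAAGGGTATCCAACTGAGCCGTGACTTGCACACCCAAAGTCT-3'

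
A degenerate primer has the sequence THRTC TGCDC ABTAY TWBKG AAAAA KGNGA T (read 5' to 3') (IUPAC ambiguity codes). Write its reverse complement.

5'-ATCNCMTTTTTCMVWARTAVTGHGCAGAYDA-3'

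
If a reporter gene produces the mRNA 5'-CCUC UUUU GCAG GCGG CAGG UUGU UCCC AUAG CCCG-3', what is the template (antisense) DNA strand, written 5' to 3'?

Replace U with T to get the coding DNA strand: CCTCTTTTGCAGGCGGCAGGTTGTTCCCATAGCCCG. The template strand is its reverse complement (complement GGAGAAAACGTCCGCCGTCCAACAAGGGTATCGGGC, then reverse).

5'-CGGGCTATGGGAACAACCTGCCGCCTGCAAAAGAGG-3'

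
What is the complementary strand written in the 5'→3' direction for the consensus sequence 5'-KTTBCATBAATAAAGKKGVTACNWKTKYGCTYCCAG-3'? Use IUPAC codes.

Standard pairs A↔T, G↔C; ambiguity codes pair Y↔R, K↔M, W↔W, B↔V, N↔N. Complement (MAAVGTAVTTATTTCMMCBATGNWMAMRCGARGGTC), then reverse for 5'→3'.

5′-CTGGRAGCRMAMWNGTABCMMCTTTATTVATGVAAM-3′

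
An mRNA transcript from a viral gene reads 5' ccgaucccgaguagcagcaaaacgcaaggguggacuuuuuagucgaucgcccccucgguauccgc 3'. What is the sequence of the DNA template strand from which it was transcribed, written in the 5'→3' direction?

Replace U with T to get the coding DNA strand: CCGATCCCGAGTAGCAGCAAAACGCAAGGGTGGACTTTTTAGTCGATCGCCCCCTCGGTATCCGC. The template strand is its reverse complement (complement GGCTAGGGCTCATCGTCGTTTTGCGTTCCCACCTGAAAAATCAGCTAGCGGGGGAGCCATAGGCG, then reverse).

5'-GCGGATACCGAGGGGGCGATCGACTAAAAAGTCCACCCTTGCGTTTTGCTGCTACTCGGGATCGG-3'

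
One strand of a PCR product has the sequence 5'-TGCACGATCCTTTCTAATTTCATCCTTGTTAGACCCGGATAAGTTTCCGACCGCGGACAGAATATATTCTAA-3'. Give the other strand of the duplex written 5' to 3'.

The complement of TGCACGATCCTTTCTAATTTCATCCTTGTTAGACCCGGATAAGTTTCCGACCGCGGACAGAATATATTCTAA is ACGTGCTAGGAAAGATTAAAGTAGGAACAATCTGGGCCTATTCAAAGGCTGGCGCCTGTCTTATATAAGATT (A↔T, G↔C). DNA strands are antiparallel, so the complementary strand runs 3'→5'; reversing gives the 5'→3' form.

5'-TTAGAATATATTCTGTCCGCGGTCGGAAACTTATCCGGGTCTAACAAGGATGAAATTAGAAAGGATCGTGCA-3'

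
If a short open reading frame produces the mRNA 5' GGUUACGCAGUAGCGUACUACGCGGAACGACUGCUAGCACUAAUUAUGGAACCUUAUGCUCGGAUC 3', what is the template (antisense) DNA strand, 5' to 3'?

Replace U with T to get the coding DNA strand: GGTTACGCAGTAGCGTACTACGCGGAACGACTGCTAGCACTAATTATGGAACCTTATGCTCGGATC. The template strand is its reverse complement (complement CCAATGCGTCATCGCATGATGCGCCTTGCTGACGATCGTGATTAATACCTTGGAATACGAGCCTAG, then reverse).

5'-GATCCGAGCATAAGGTTCCATAATTAGTGCTAGCAGTCGTTCCGCGTAGTACGCTACTGCGTAACC-3'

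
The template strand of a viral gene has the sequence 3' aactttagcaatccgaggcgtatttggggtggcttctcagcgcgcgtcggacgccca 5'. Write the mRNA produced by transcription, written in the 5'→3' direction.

Reading the template 3'→5' as shown, RNA polymerase pairs each base (A→U, T→A, G↔C) to build mRNA 5'→3' directly.

5'-UUGAAAUCGUUAGGCUCCGCAUAAACCCCACCGAAGAGUCGCGCGCAGCCUGCGGGU-3'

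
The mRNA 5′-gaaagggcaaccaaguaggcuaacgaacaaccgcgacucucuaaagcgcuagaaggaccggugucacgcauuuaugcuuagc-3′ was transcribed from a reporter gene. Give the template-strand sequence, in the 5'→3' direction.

5'-GCTAAGCATAAATGCGTGACACCGGTCCTTCTAGCGCTTTAGAGAGTCGCGGTTGTTCGTTAGCCTACTTGGTTGCCCTTTC-3'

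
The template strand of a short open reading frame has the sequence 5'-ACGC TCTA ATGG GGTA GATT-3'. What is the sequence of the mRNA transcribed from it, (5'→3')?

The mRNA has the sequence of the coding strand (reverse complement of the template) with T→U. Reverse complement of ACGCTCTAATGGGGTAGATT is AATCTACCCCATTAGAGCGT; then T→U.

5'-AAUCUACCCCAUUAGAGCGU-3'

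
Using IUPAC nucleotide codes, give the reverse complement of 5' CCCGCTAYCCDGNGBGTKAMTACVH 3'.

Standard pairs A↔T, G↔C; ambiguity codes pair Y↔R, M↔K, B↔V, D↔H, N↔N. Complement (GGGCGATRGGHCNCVCAMTKATGBD), then reverse for 5'→3'.

5'-DBGTAKTMACVCNCHGGRTAGCGGG-3'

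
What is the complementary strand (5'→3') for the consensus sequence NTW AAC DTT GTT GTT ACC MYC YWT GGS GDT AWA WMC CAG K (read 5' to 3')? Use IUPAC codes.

Standard pairs A↔T, G↔C; ambiguity codes pair Y↔R, M↔K, W↔W, S↔S, D↔H, N↔N. Complement (NAWTTGHAACAACAATGGKRGRWACCSCHATWTWKGGTCM), then reverse for 5'→3'.

5'-MCTGGKWTWTAHCSCCAWRGRKGGTAACAACAAHGTTWAN-3'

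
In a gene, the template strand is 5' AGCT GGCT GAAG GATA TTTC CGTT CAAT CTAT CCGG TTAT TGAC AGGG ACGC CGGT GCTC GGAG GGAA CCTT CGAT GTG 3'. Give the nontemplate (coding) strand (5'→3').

5'-CACATCGAAGGTTCCCTCCGAGCACCGGCGTCCCTGTCAATAACCGGATAGATTGAACGGAAATATCCTTCAGCCAGCT-3'

The coding strand is complementary and antiparallel to the template: take the complement (A↔T, G↔C) and reverse.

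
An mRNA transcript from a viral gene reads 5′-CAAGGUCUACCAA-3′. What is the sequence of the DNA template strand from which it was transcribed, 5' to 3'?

5′-TTGGTAGACCTTG-3′

Replace U with T to get the coding DNA strand: CAAGGTCTACCAA. The template strand is its reverse complement (complement GTTCCAGATGGTT, then reverse).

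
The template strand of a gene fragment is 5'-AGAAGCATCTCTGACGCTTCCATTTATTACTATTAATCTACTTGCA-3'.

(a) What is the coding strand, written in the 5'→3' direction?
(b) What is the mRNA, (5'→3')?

(a) 5'-TGCAAGTAGATTAATAGTAATAAATGGAAGCGTCAGAGATGCTTCT-3'
(b) 5'-UGCAAGUAGAUUAAUAGUAAUAAAUGGAAGCGUCAGAGAUGCUUCU-3'

(a) The coding strand is the reverse complement of the template: complement TCTTCGTAGAGACTGCGAAGGTAAATAATGATAATTAGATGAACGT, then reverse.
(b) mRNA has the coding-strand sequence with T→U.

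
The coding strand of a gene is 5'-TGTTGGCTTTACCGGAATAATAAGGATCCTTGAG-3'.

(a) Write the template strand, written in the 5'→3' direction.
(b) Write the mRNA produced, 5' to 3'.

(a) The template strand is the reverse complement of the coding strand: complement ACAACCGAAATGGCCTTATTATTCCTAGGAACTC, then reverse.
(b) mRNA matches the coding strand with T→U.

(a) 5′-CTCAAGGATCCTTATTATTCCGGTAAAGCCAACA-3′
(b) 5'-UGUUGGCUUUACCGGAAUAAUAAGGAUCCUUGAG-3'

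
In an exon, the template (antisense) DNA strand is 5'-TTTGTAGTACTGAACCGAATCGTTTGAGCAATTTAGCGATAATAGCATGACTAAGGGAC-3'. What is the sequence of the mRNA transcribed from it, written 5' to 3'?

5'-GUCCCUUAGUCAUGCUAUUAUCGCUAAAUUGCUCAAACGAUUCGGUUCAGUACUACAAA-3'

RNA polymerase reads the template 3'→5' and synthesizes mRNA 5'→3' by base-pairing (A→U, T→A, G↔C). The complement of the template is AAACATCATGACTTGGCTTAGCAAACTCGTTAAATCGCTATTATCGTACTGATTCCCTG; antiparallel, so 5'→3' the coding strand is GTCCCTTAGTCATGCTATTATCGCTAAATTGCTCAAACGATTCGGTTCAGTACTACAAA. Replace T with U for the mRNA.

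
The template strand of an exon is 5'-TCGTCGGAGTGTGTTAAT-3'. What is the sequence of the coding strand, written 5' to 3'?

5'-ATTAACACACTCCGACGA-3'

The coding strand is complementary and antiparallel to the template: take the complement (A↔T, G↔C) and reverse.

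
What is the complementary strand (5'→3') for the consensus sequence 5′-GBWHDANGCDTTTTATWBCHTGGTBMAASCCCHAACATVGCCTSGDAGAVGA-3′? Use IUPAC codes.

5′-TCBTCTHCSAGGCBATGTTDGGGSTTKVACCADGVWATAAAAHGCNTHDWVC-3′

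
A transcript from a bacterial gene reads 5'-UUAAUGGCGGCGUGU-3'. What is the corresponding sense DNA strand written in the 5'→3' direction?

5'-TTAATGGCGGCGTGT-3'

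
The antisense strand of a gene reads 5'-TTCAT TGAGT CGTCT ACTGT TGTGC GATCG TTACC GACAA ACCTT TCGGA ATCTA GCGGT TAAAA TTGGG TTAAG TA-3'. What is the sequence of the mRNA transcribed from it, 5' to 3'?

RNA polymerase reads the template 3'→5' and synthesizes mRNA 5'→3' by base-pairing (A→U, T→A, G↔C). The complement of the template is AAGTAACTCAGCAGATGACAACACGCTAGCAATGGCTGTTTGGAAAGCCTTAGATCGCCAATTTTAACCCAATTCAT; antiparallel, so 5'→3' the coding strand is TACTTAACCCAATTTTAACCGCTAGATTCCGAAAGGTTTGTCGGTAACGATCGCACAACAGTAGACGACTCAATGAA. Replace T with U for the mRNA.

5'-UACUUAACCCAAUUUUAACCGCUAGAUUCCGAAAGGUUUGUCGGUAACGAUCGCACAACAGUAGACGACUCAAUGAA-3'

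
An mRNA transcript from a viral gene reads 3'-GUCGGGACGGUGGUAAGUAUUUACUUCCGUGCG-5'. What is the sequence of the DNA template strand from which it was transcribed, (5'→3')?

Written 5'→3' the mRNA is GCGUGCCUUCAUUUAUGAAUGGUGGCAGGGCUG, so the coding DNA strand is GCGTGCCTTCATTTATGAATGGTGGCAGGGCTG. The template is its reverse complement.

5'-CAGCCCTGCCACCATTCATAAATGAAGGCACGC-3'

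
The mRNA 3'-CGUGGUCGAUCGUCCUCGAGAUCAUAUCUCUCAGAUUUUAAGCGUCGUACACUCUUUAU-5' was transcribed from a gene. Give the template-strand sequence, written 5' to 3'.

5'-GCACCAGCTAGCAGGAGCTCTAGTATAGAGAGTCTAAAATTCGCAGCATGTGAGAAATA-3'

Written 5'→3' the mRNA is UAUUUCUCACAUGCUGCGAAUUUUAGACUCUCUAUACUAGAGCUCCUGCUAGCUGGUGC, so the coding DNA strand is TATTTCTCACATGCTGCGAATTTTAGACTCTCTATACTAGAGCTCCTGCTAGCTGGTGC. The template is its reverse complement.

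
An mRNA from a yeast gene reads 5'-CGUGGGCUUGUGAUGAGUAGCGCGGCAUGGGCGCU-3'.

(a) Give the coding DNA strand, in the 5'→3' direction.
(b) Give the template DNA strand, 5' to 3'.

(a) 5'-CGTGGGCTTGTGATGAGTAGCGCGGCATGGGCGCT-3'
(b) 5'-AGCGCCCATGCCGCGCTACTCATCACAAGCCCACG-3'

(a) The coding strand matches the mRNA with U→T.
(b) The template strand is the reverse complement of the coding strand.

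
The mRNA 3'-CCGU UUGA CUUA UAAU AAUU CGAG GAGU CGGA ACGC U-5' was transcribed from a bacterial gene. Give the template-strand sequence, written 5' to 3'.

5'-GGCAAACTGAATATTATTAAGCTCCTCAGCCTTGCGA-3'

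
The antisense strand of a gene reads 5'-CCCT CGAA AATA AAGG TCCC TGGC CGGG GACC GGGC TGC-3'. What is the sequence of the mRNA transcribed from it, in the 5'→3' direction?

5′-GCAGCCCGGUCCCCGGCCAGGGACCUUUAUUUUCGAGGG-3′

The mRNA has the sequence of the coding strand (reverse complement of the template) with T→U. Reverse complement of CCCTCGAAAATAAAGGTCCCTGGCCGGGGACCGGGCTGC is GCAGCCCGGTCCCCGGCCAGGGACCTTTATTTTCGAGGG; then T→U.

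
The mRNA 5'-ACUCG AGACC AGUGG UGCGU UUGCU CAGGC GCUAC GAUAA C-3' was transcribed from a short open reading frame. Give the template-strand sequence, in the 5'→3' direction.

5'-GTTATCGTAGCGCCTGAGCAAACGCACCACTGGTCTCGAGT-3'

Replace U with T to get the coding DNA strand: ACTCGAGACCAGTGGTGCGTTTGCTCAGGCGCTACGATAAC. The template strand is its reverse complement (complement TGAGCTCTGGTCACCACGCAAACGAGTCCGCGATGCTATTG, then reverse).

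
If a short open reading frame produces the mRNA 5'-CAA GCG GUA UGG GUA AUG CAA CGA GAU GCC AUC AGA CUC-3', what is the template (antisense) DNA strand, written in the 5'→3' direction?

Replace U with T to get the coding DNA strand: CAAGCGGTATGGGTAATGCAACGAGATGCCATCAGACTC. The template strand is its reverse complement (complement GTTCGCCATACCCATTACGTTGCTCTACGGTAGTCTGAG, then reverse).

5'-GAGTCTGATGGCATCTCGTTGCATTACCCATACCGCTTG-3'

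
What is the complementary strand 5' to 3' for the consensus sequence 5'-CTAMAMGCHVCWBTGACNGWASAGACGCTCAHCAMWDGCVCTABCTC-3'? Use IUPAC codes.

5'-GAGVTAGBGCHWKTGDTGAGCGTCTSTWCNGTCAVWGBDGCKTKTAG-3'

Standard pairs A↔T, G↔C; ambiguity codes pair M↔K, W↔W, S↔S, B↔V, D↔H, N↔N. Complement (GATKTKCGDBGWVACTGNCWTSTCTGCGAGTDGTKWHCGBGATVGAG), then reverse for 5'→3'.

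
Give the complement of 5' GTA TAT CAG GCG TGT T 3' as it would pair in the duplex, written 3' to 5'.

Base-pairing A↔T, G↔C gives the complement. The complementary strand is antiparallel, so paired with a 5'→3' strand it runs 3'→5'.

3'-CATATAGTCCGCACAA-5'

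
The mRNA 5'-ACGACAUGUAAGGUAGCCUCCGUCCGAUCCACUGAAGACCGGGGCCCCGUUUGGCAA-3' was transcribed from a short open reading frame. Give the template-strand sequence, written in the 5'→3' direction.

5'-TTGCCAAACGGGGCCCCGGTCTTCAGTGGATCGGACGGAGGCTACCTTACATGTCGT-3'

Replace U with T to get the coding DNA strand: ACGACATGTAAGGTAGCCTCCGTCCGATCCACTGAAGACCGGGGCCCCGTTTGGCAA. The template strand is its reverse complement (complement TGCTGTACATTCCATCGGAGGCAGGCTAGGTGACTTCTGGCCCCGGGGCAAACCGTT, then reverse).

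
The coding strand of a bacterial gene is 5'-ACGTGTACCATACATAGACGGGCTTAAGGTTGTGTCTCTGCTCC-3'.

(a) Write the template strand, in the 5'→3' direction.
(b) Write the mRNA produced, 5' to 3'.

(a) 5′-GGAGCAGAGACACAACCTTAAGCCCGTCTATGTATGGTACACGT-3′
(b) 5'-ACGUGUACCAUACAUAGACGGGCUUAAGGUUGUGUCUCUGCUCC-3'

(a) The template strand is the reverse complement of the coding strand: complement TGCACATGGTATGTATCTGCCCGAATTCCAACACAGAGACGAGG, then reverse.
(b) mRNA matches the coding strand with T→U.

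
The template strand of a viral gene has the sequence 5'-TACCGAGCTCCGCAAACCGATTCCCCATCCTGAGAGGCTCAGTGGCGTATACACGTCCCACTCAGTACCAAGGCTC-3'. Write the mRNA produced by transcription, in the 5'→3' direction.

RNA polymerase reads the template 3'→5' and synthesizes mRNA 5'→3' by base-pairing (A→U, T→A, G↔C). The complement of the template is ATGGCTCGAGGCGTTTGGCTAAGGGGTAGGACTCTCCGAGTCACCGCATATGTGCAGGGTGAGTCATGGTTCCGAG; antiparallel, so 5'→3' the coding strand is GAGCCTTGGTACTGAGTGGGACGTGTATACGCCACTGAGCCTCTCAGGATGGGGAATCGGTTTGCGGAGCTCGGTA. Replace T with U for the mRNA.

5'-GAGCCUUGGUACUGAGUGGGACGUGUAUACGCCACUGAGCCUCUCAGGAUGGGGAAUCGGUUUGCGGAGCUCGGUA-3'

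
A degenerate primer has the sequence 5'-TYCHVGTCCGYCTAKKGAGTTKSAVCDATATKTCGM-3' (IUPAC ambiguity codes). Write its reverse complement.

5'-KCGAMATATHGBTSMAACTCMMTAGRCGGACBDGRA-3'

Standard pairs A↔T, G↔C; ambiguity codes pair Y↔R, M↔K, S↔S, D↔H, V↔B. Complement (ARGDBCAGGCRGATMMCTCAAMSTBGHTATAMAGCK), then reverse for 5'→3'.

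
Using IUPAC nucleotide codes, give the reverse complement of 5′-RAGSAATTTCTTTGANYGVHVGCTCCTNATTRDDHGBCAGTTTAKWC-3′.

5′-GWMTAAACTGVCDHHYAATNAGGAGCBDBCRNTCAAAGAAATTSCTY-3′

Standard pairs A↔T, G↔C; ambiguity codes pair R↔Y, K↔M, W↔W, S↔S, B↔V, D↔H, N↔N. Complement (YTCSTTAAAGAAACTNRCBDBCGAGGANTAAYHHDCVGTCAAATMWG), then reverse for 5'→3'.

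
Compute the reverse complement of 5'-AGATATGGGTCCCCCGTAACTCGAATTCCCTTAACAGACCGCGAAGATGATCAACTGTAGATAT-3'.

5'-ATATCTACAGTTGATCATCTTCGCGGTCTGTTAAGGGAATTCGAGTTACGGGGGACCCATATCT-3'

Reading the sequence 3'→5' and pairing each base (A↔T, G↔C) gives the reverse complement directly.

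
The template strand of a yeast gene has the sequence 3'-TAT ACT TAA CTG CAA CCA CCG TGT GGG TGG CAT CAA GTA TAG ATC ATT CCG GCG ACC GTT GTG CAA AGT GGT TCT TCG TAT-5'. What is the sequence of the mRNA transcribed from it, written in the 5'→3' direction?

5'-AUAUGAAUUGACGUUGGUGGCACACCCACCGUAGUUCAUAUCUAGUAAGGCCGCUGGCAACACGUUUCACCAAGAAGCAUA-3'

Reading the template 3'→5' as shown, RNA polymerase pairs each base (A→U, T→A, G↔C) to build mRNA 5'→3' directly.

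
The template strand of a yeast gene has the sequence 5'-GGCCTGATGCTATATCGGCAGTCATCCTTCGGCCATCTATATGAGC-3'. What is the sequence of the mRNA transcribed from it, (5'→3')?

The mRNA has the sequence of the coding strand (reverse complement of the template) with T→U. Reverse complement of GGCCTGATGCTATATCGGCAGTCATCCTTCGGCCATCTATATGAGC is GCTCATATAGATGGCCGAAGGATGACTGCCGATATAGCATCAGGCC; then T→U.

5′-GCUCAUAUAGAUGGCCGAAGGAUGACUGCCGAUAUAGCAUCAGGCC-3′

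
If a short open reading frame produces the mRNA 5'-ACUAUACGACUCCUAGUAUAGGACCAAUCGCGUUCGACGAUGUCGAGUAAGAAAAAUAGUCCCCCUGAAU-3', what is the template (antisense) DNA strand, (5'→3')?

Replace U with T to get the coding DNA strand: ACTATACGACTCCTAGTATAGGACCAATCGCGTTCGACGATGTCGAGTAAGAAAAATAGTCCCCCTGAAT. The template strand is its reverse complement (complement TGATATGCTGAGGATCATATCCTGGTTAGCGCAAGCTGCTACAGCTCATTCTTTTTATCAGGGGGACTTA, then reverse).

5'-ATTCAGGGGGACTATTTTTCTTACTCGACATCGTCGAACGCGATTGGTCCTATACTAGGAGTCGTATAGT-3'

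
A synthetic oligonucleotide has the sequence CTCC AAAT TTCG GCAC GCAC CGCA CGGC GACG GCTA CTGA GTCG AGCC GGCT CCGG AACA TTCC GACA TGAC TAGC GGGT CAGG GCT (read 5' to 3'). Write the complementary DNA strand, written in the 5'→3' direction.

The complement of CTCCAAATTTCGGCACGCACCGCACGGCGACGGCTACTGAGTCGAGCCGGCTCCGGAACATTCCGACATGACTAGCGGGTCAGGGCT is GAGGTTTAAAGCCGTGCGTGGCGTGCCGCTGCCGATGACTCAGCTCGGCCGAGGCCTTGTAAGGCTGTACTGATCGCCCAGTCCCGA (A↔T, G↔C). DNA strands are antiparallel, so the complementary strand runs 3'→5'; reversing gives the 5'→3' form.

5'-AGCCCTGACCCGCTAGTCATGTCGGAATGTTCCGGAGCCGGCTCGACTCAGTAGCCGTCGCCGTGCGGTGCGTGCCGAAATTTGGAG-3'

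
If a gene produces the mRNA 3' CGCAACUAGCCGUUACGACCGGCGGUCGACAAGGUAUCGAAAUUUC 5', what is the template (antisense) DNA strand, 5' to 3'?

Written 5'→3' the mRNA is CUUUAAAGCUAUGGAACAGCUGGCGGCCAGCAUUGCCGAUCAACGC, so the coding DNA strand is CTTTAAAGCTATGGAACAGCTGGCGGCCAGCATTGCCGATCAACGC. The template is its reverse complement.

5'-GCGTTGATCGGCAATGCTGGCCGCCAGCTGTTCCATAGCTTTAAAG-3'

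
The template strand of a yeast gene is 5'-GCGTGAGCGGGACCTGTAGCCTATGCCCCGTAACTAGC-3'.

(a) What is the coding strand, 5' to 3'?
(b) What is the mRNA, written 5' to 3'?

(a) 5′-GCTAGTTACGGGGCATAGGCTACAGGTCCCGCTCACGC-3′
(b) 5'-GCUAGUUACGGGGCAUAGGCUACAGGUCCCGCUCACGC-3'

(a) The coding strand is the reverse complement of the template: complement CGCACTCGCCCTGGACATCGGATACGGGGCATTGATCG, then reverse.
(b) mRNA has the coding-strand sequence with T→U.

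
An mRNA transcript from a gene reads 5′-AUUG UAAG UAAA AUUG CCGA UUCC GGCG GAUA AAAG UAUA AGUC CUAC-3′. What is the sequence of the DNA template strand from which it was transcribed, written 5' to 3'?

5'-GTAGGACTTATACTTTTATCCGCCGGAATCGGCAATTTTACTTACAAT-3'

Replace U with T to get the coding DNA strand: ATTGTAAGTAAAATTGCCGATTCCGGCGGATAAAAGTATAAGTCCTAC. The template strand is its reverse complement (complement TAACATTCATTTTAACGGCTAAGGCCGCCTATTTTCATATTCAGGATG, then reverse).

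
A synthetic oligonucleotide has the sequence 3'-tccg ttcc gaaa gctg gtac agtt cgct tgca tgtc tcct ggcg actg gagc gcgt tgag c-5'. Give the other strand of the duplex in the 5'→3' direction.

5'-AGGCAAGGCTTTCGACCATGTCAAGCGAACGTACAGAGGACCGCTGACCTCGCGCAACTCG-3'

The strand is given 3'→5', so its complement runs 5'→3' in the same left-to-right order: pair each base A↔T, G↔C.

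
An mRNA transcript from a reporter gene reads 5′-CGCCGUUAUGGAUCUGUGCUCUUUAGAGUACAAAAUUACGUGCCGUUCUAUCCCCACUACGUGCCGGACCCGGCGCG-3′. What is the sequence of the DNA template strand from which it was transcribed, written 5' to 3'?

Replace U with T to get the coding DNA strand: CGCCGTTATGGATCTGTGCTCTTTAGAGTACAAAATTACGTGCCGTTCTATCCCCACTACGTGCCGGACCCGGCGCG. The template strand is its reverse complement (complement GCGGCAATACCTAGACACGAGAAATCTCATGTTTTAATGCACGGCAAGATAGGGGTGATGCACGGCCTGGGCCGCGC, then reverse).

5'-CGCGCCGGGTCCGGCACGTAGTGGGGATAGAACGGCACGTAATTTTGTACTCTAAAGAGCACAGATCCATAACGGCG-3'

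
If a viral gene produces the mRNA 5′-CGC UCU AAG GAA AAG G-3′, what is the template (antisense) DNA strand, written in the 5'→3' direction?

5'-CCTTTTCCTTAGAGCG-3'

Replace U with T to get the coding DNA strand: CGCTCTAAGGAAAAGG. The template strand is its reverse complement (complement GCGAGATTCCTTTTCC, then reverse).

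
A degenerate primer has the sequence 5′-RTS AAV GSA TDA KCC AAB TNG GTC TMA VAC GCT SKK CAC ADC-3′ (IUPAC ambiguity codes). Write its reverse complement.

Standard pairs A↔T, G↔C; ambiguity codes pair R↔Y, M↔K, S↔S, B↔V, D↔H, N↔N. Complement (YASTTBCSTAHTMGGTTVANCCAGAKTBTGCGASMMGTGTHG), then reverse for 5'→3'.

5'-GHTGTGMMSAGCGTBTKAGACCNAVTTGGMTHATSCBTTSAY-3'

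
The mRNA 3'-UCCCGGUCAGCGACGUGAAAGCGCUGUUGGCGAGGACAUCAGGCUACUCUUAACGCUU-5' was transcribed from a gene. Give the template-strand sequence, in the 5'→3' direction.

Written 5'→3' the mRNA is UUCGCAAUUCUCAUCGGACUACAGGAGCGGUUGUCGCGAAAGUGCAGCGACUGGCCCU, so the coding DNA strand is TTCGCAATTCTCATCGGACTACAGGAGCGGTTGTCGCGAAAGTGCAGCGACTGGCCCT. The template is its reverse complement.

5'-AGGGCCAGTCGCTGCACTTTCGCGACAACCGCTCCTGTAGTCCGATGAGAATTGCGAA-3'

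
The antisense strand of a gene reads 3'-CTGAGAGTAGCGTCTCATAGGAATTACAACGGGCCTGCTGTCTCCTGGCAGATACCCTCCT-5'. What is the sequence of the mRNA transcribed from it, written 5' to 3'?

Reading the template 3'→5' as shown, RNA polymerase pairs each base (A→U, T→A, G↔C) to build mRNA 5'→3' directly.

5′-GACUCUCAUCGCAGAGUAUCCUUAAUGUUGCCCGGACGACAGAGGACCGUCUAUGGGAGGA-3′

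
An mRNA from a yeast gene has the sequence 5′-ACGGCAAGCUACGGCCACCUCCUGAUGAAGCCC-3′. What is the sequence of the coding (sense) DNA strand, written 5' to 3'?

5′-ACGGCAAGCTACGGCCACCTCCTGATGAAGCCC-3′

The coding DNA strand has the same 5'→3' sequence as the mRNA with U replaced by T.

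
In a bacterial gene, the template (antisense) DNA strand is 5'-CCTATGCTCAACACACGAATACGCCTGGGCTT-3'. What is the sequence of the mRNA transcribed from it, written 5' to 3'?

The mRNA has the sequence of the coding strand (reverse complement of the template) with T→U. Reverse complement of CCTATGCTCAACACACGAATACGCCTGGGCTT is AAGCCCAGGCGTATTCGTGTGTTGAGCATAGG; then T→U.

5'-AAGCCCAGGCGUAUUCGUGUGUUGAGCAUAGG-3'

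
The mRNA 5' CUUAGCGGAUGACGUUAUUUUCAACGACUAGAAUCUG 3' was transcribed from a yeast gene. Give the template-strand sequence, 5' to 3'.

5'-CAGATTCTAGTCGTTGAAAATAACGTCATCCGCTAAG-3'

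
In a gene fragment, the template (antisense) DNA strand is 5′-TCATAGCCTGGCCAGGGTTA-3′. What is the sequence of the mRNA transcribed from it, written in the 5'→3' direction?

5′-UAACCCUGGCCAGGCUAUGA-3′

RNA polymerase reads the template 3'→5' and synthesizes mRNA 5'→3' by base-pairing (A→U, T→A, G↔C). The complement of the template is AGTATCGGACCGGTCCCAAT; antiparallel, so 5'→3' the coding strand is TAACCCTGGCCAGGCTATGA. Replace T with U for the mRNA.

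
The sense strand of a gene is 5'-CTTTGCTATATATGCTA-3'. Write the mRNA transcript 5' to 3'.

5'-CUUUGCUAUAUAUGCUA-3'

mRNA has the coding-strand sequence with U in place of T.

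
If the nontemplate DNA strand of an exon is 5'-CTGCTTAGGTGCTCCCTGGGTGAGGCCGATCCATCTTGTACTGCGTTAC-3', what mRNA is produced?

5'-CUGCUUAGGUGCUCCCUGGGUGAGGCCGAUCCAUCUUGUACUGCGUUAC-3'

The mRNA is synthesized from the template strand, so it matches the coding strand with T replaced by U.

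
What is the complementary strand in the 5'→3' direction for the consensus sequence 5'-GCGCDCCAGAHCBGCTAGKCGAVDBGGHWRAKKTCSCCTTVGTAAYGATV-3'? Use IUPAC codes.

5'-BATCRTTACBAAGGSGAMMTYWDCCVHBTCGMCTAGCVGDTCTGGHGCGC-3'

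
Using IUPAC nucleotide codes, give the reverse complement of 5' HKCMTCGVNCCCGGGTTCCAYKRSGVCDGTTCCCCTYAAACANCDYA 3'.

5'-TRHGNTGTTTRAGGGGAACHGBCSYMRTGGAACCCGGGNBCGAKGMD-3'

Standard pairs A↔T, G↔C; ambiguity codes pair R↔Y, M↔K, S↔S, D↔H, V↔B, N↔N. Complement (DMGKAGCBNGGGCCCAAGGTRMYSCBGHCAAGGGGARTTTGTNGHRT), then reverse for 5'→3'.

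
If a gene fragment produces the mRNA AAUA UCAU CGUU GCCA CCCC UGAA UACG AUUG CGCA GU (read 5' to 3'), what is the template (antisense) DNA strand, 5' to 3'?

Replace U with T to get the coding DNA strand: AATATCATCGTTGCCACCCCTGAATACGATTGCGCAGT. The template strand is its reverse complement (complement TTATAGTAGCAACGGTGGGGACTTATGCTAACGCGTCA, then reverse).

5′-ACTGCGCAATCGTATTCAGGGGTGGCAACGATGATATT-3′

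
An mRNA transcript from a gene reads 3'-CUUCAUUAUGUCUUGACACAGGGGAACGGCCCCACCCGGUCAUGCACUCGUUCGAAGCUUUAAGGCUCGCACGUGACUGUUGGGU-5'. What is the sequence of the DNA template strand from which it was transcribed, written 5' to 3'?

5′-GAAGTAATACAGAACTGTGTCCCCTTGCCGGGGTGGGCCAGTACGTGAGCAAGCTTCGAAATTCCGAGCGTGCACTGACAACCCA-3′

Written 5'→3' the mRNA is UGGGUUGUCAGUGCACGCUCGGAAUUUCGAAGCUUGCUCACGUACUGGCCCACCCCGGCAAGGGGACACAGUUCUGUAUUACUUC, so the coding DNA strand is TGGGTTGTCAGTGCACGCTCGGAATTTCGAAGCTTGCTCACGTACTGGCCCACCCCGGCAAGGGGACACAGTTCTGTATTACTTC. The template is its reverse complement.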